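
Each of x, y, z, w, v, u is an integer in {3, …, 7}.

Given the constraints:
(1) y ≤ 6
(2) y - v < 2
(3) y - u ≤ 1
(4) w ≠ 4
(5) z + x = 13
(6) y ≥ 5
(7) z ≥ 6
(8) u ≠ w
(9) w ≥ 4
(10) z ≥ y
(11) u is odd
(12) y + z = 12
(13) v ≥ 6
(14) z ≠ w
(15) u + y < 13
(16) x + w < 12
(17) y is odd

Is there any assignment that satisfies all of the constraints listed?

Try x = 6, y = 5, z = 7, w = 5, v = 6, u = 7.
Check constraint 2: y - v = -1; constraint 3: y - u = -2. The remaining constraints are straightforward to verify.

Satisfiable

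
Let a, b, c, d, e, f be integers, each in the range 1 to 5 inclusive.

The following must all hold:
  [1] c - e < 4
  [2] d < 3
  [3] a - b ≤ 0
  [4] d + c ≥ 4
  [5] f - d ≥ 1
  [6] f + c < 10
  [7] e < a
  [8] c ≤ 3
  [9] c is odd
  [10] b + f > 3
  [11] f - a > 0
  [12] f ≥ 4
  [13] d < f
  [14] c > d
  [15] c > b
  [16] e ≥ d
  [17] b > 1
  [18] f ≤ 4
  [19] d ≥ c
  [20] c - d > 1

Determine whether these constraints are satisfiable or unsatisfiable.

Unsatisfiable

Constraints 3, 7, 15, 16, and 19 give b < c, c ≤ d, d ≤ e, e < a, a ≤ b. Chaining: b < c ≤ d ≤ e < a ≤ b, which forces b < b — impossible.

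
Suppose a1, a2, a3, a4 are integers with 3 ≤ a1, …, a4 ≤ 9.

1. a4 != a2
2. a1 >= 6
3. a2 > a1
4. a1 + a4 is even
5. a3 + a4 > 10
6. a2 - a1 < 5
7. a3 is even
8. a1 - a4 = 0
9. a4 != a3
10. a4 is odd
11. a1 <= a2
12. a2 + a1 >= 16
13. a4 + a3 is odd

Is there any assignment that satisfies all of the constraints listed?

One satisfying assignment is a1 = 7, a2 = 9, a3 = 6, a4 = 7.
For the less obvious constraints — constraint 5: a3 + a4 = 13; constraint 6: a2 - a1 = 2; constraint 8: a1 - a4 = 0 — and the others hold by inspection.

Satisfiable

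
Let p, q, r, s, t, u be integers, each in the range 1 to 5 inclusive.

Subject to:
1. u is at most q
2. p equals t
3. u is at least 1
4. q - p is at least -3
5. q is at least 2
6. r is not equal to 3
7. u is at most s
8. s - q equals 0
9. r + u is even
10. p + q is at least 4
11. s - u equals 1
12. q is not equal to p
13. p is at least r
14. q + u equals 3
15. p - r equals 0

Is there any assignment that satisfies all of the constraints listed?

Satisfiable

Setting (p, q, r, s, t, u) = (5, 2, 5, 2, 5, 1) satisfies everything: constraint 4: q - p = -3; constraint 8: s - q = 0, and the others follow.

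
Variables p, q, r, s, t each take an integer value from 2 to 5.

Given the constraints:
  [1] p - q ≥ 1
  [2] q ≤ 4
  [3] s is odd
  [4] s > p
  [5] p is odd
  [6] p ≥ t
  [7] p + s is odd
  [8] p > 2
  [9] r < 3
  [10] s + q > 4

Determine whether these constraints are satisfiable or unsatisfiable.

Unsatisfiable

Constraint 5 makes p odd and constraint 3 makes s odd, so p + s must be even. Constraint 7 says p + s is odd — contradiction.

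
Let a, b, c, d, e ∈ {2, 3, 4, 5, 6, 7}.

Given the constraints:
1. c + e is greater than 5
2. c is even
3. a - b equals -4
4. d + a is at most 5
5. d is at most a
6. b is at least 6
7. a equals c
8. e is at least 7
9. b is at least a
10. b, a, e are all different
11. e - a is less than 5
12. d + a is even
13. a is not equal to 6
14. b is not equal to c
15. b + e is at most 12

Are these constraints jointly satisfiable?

From constraint 6: b ≥ 6. From constraint 8: e ≥ 7. Hence b + e ≥ 13. But constraint 15 requires b + e ≤ 12, and 12 < 13. Contradiction.

Unsatisfiable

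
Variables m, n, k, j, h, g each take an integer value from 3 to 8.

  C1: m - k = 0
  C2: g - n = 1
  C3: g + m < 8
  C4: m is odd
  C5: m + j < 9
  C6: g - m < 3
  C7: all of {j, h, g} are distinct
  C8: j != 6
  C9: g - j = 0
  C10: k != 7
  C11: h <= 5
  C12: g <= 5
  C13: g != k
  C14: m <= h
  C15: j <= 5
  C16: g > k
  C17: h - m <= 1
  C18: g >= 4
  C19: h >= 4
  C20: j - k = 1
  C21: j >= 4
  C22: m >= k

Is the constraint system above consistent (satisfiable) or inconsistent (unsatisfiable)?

Unsatisfiable

Constraints 11, 12, 15, 18, 19, and 21 confine each of j, h, g to the 2 values {4, 5}.
Constraint 7 requires all 3 of them to be distinct, but only 2 values are available — impossible by the pigeonhole principle.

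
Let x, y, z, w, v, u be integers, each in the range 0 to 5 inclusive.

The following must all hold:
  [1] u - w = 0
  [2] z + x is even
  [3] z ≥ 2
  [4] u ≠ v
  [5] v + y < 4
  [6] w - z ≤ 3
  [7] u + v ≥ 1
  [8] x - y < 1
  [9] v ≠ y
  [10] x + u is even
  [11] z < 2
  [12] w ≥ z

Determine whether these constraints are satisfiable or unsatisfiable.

Unsatisfiable

From constraint 3: z ≥ 2. From constraint 11: z ≤ 1. But 1 < 2, so no value of z works.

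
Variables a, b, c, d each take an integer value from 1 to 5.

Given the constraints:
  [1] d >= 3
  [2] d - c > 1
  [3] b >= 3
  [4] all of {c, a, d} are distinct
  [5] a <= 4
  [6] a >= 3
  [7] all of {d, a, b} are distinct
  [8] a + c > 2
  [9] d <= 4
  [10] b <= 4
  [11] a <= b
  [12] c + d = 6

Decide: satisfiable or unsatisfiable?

Unsatisfiable

Constraints 1, 3, 5, 6, 9, and 10 confine each of d, a, b to the 2 values {3, 4}.
Constraint 7 requires all 3 of them to be distinct, but only 2 values are available — impossible by the pigeonhole principle.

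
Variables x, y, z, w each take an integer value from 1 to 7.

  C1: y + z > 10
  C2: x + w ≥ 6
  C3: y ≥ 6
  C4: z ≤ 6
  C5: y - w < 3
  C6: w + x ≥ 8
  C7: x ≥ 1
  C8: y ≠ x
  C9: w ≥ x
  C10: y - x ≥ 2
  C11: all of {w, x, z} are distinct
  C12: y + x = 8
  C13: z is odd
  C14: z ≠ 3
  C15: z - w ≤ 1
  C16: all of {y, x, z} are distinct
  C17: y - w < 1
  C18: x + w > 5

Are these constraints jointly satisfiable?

The assignment x = 2, y = 6, z = 5, w = 6 works:
  constraint 1 holds since y + z = 11.
  constraint 2 holds since x + w = 8.
  constraint 5 holds since y - w = 0.
The rest check out directly.

Satisfiable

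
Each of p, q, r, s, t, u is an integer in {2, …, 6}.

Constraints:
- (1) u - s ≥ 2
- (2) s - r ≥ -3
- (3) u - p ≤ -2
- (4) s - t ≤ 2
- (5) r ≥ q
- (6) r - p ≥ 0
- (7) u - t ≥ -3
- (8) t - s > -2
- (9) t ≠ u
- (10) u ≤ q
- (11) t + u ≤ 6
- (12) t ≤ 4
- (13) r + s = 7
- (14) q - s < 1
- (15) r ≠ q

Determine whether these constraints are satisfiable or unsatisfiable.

Unsatisfiable

Constraints 1, 2, 3, and 6 give p − u ≥ 2, u − s ≥ 2, s − r ≥ -3, r − p ≥ 0.
Adding all 4 inequalities: the left sides telescope to 0, and the right sides sum to 2 + 2 + (-3) + 0 = 1. So 0 ≥ 1, which is false.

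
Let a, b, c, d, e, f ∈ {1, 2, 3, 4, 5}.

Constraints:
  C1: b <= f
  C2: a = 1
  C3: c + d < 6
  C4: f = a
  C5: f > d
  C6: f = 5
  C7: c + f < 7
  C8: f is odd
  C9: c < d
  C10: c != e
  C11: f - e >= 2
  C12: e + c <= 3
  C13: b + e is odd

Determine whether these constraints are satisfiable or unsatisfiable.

Unsatisfiable

Constraint 6 fixes f = 5 and constraint 2 fixes a = 1, but constraint 4 requires f = a. Since 5 ≠ 1, contradiction.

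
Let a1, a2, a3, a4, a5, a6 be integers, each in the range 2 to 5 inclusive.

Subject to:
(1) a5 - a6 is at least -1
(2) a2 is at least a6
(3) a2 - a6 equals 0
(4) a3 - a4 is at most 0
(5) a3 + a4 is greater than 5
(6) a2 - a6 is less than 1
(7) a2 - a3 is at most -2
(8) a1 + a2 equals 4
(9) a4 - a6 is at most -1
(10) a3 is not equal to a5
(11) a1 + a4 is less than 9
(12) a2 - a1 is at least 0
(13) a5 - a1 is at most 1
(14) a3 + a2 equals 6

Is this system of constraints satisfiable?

Unsatisfiable

Constraints 1, 4, 7, 9, 12, and 13 give a1 − a5 ≥ -1, a5 − a6 ≥ -1, a6 − a4 ≥ 1, a4 − a3 ≥ 0, a3 − a2 ≥ 2, a2 − a1 ≥ 0.
Adding all 6 inequalities: the left sides telescope to 0, and the right sides sum to (-1) + (-1) + 1 + 0 + 2 + 0 = 1. So 0 ≥ 1, which is false.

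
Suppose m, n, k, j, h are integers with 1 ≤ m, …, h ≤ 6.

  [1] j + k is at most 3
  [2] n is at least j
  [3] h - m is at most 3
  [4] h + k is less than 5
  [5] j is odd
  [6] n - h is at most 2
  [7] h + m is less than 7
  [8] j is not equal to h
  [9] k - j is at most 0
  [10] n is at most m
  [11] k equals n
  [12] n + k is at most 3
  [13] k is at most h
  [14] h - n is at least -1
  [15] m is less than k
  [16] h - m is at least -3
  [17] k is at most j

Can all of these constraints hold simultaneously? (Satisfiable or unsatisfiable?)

Unsatisfiable

Constraints 2, 9, 10, and 15 give k ≤ j, j ≤ n, n ≤ m, m < k. Chaining: k ≤ j ≤ n ≤ m < k, which forces k < k — impossible.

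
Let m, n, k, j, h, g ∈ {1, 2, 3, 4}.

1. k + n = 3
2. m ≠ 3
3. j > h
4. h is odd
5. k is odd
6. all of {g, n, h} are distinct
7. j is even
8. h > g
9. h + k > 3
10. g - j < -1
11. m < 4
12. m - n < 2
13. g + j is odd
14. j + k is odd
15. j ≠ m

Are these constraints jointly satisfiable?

The assignment m = 1, n = 2, k = 1, j = 4, h = 3, g = 1 works:
  constraint 1 holds since k + n = 3.
  constraint 9 holds since h + k = 4.
The rest check out directly.

Satisfiable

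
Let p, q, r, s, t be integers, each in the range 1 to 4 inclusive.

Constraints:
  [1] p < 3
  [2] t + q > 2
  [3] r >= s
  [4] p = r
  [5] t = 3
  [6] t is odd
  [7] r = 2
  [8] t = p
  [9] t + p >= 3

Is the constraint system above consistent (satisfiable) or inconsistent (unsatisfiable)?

Constraint 5 fixes t = 3 and constraint 7 fixes r = 2. Constraints 4 and 8 give t = p = r, so t = r. But 3 ≠ 2 — contradiction.

Unsatisfiable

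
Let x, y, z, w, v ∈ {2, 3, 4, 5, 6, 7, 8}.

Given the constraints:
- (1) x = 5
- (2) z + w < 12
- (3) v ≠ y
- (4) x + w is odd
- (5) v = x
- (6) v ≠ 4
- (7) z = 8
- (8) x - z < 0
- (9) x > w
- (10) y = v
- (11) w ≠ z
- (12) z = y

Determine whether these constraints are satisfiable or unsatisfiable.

Constraint 7 fixes z = 8 and constraint 1 fixes x = 5. Constraints 5, 10, and 12 give z = y = v = x, so z = x. But 8 ≠ 5 — contradiction.

Unsatisfiable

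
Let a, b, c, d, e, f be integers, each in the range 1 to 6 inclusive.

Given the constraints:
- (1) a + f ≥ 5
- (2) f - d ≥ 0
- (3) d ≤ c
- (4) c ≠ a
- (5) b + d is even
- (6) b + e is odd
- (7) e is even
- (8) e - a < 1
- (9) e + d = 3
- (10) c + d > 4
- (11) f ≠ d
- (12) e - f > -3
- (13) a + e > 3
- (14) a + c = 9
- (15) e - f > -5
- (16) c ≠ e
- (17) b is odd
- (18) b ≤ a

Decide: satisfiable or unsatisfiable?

One satisfying assignment is a = 3, b = 3, c = 6, d = 1, e = 2, f = 4.
For the less obvious constraints — constraint 1: a + f = 7; constraint 2: f - d = 3 — and the others hold by inspection.

Satisfiable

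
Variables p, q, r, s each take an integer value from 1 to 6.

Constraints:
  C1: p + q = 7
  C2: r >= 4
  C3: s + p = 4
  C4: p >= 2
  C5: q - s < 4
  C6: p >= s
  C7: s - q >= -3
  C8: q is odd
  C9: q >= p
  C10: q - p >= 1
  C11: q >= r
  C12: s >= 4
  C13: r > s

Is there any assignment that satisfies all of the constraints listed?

Unsatisfiable

From constraints 6 and 12: p ≥ s ≥ 4. From constraints 2 and 11: q ≥ r ≥ 4. Hence p + q ≥ 8. But constraint 1 requires p + q = 7, and 7 < 8. Contradiction.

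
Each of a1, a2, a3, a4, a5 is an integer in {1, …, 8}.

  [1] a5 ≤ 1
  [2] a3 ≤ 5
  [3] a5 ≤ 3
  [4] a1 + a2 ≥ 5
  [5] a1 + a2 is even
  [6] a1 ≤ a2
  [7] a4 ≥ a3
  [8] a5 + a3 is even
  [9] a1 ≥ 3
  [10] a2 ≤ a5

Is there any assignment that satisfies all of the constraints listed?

Unsatisfiable

From constraints 6 and 9: a2 ≥ a1 and a1 ≥ 3, so a2 ≥ 3. From constraints 1 and 10: a2 ≤ a5 and a5 ≤ 1, so a2 ≤ 1. But 1 < 3, so no value of a2 works.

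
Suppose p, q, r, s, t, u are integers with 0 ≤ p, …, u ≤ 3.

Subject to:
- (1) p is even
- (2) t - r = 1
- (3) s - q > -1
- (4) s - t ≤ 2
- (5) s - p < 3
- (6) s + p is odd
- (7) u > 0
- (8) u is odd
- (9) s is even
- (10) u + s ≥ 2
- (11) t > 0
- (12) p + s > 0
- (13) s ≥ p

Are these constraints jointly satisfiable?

Unsatisfiable

Constraint 9 makes s even and constraint 1 makes p even, so s + p must be even. Constraint 6 says s + p is odd — contradiction.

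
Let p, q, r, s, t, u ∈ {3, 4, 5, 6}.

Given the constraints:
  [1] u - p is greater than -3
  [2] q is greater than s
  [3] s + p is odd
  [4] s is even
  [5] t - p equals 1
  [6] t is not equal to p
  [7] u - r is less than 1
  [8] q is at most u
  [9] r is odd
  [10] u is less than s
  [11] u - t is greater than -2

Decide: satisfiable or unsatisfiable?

Unsatisfiable

Constraints 2, 8, and 10 give s < q, q ≤ u, u < s. Chaining: s < q ≤ u < s, which forces s < s — impossible.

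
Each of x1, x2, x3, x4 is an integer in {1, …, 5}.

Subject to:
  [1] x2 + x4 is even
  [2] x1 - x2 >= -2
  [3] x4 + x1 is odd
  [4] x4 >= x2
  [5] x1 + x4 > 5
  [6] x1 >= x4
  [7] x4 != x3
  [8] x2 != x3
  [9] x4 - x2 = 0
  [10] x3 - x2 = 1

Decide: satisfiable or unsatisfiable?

Satisfiable

Try x1 = 4, x2 = 3, x3 = 4, x4 = 3.
Check constraint 2: x1 - x2 = 1; constraint 5: x1 + x4 = 7. The remaining constraints are straightforward to verify.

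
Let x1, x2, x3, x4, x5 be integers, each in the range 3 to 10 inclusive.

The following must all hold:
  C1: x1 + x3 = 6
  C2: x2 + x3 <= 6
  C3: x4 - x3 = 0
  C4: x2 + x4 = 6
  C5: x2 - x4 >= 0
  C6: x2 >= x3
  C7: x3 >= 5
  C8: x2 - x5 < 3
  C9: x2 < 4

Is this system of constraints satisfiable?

Unsatisfiable

From constraints 6 and 7: x2 ≥ x3 and x3 ≥ 5, so x2 ≥ 5. From constraint 9: x2 ≤ 3. But 3 < 5, so no value of x2 works.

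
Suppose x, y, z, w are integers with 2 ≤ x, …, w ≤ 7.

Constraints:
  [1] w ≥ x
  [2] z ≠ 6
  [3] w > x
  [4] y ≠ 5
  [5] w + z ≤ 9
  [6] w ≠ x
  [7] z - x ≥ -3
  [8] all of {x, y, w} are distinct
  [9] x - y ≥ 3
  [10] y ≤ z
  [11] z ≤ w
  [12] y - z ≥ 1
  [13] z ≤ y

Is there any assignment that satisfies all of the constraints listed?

Unsatisfiable

Constraints 7, 9, and 12 give z − x ≥ -3, x − y ≥ 3, y − z ≥ 1.
Adding all 3 inequalities: the left sides telescope to 0, and the right sides sum to (-3) + 3 + 1 = 1. So 0 ≥ 1, which is false.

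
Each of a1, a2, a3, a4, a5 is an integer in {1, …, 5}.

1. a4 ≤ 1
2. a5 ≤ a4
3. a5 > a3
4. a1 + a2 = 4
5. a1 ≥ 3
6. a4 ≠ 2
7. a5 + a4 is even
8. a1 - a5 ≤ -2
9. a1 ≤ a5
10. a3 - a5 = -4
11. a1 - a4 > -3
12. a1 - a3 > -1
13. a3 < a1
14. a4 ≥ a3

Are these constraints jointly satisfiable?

From constraints 5 and 9: a5 ≥ a1 and a1 ≥ 3, so a5 ≥ 3. From constraints 1 and 2: a5 ≤ a4 and a4 ≤ 1, so a5 ≤ 1. But 1 < 3, so no value of a5 works.

Unsatisfiable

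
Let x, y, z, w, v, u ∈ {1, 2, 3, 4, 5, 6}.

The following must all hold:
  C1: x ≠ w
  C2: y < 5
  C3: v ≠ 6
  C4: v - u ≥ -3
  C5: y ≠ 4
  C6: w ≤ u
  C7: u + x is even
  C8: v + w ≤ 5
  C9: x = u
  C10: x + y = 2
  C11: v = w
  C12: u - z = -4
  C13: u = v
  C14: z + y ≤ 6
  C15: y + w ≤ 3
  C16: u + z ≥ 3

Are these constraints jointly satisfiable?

From constraints 9, 11, and 13, x = u = v = w, so x = w. But constraint 1 says x ≠ w. Contradiction.

Unsatisfiable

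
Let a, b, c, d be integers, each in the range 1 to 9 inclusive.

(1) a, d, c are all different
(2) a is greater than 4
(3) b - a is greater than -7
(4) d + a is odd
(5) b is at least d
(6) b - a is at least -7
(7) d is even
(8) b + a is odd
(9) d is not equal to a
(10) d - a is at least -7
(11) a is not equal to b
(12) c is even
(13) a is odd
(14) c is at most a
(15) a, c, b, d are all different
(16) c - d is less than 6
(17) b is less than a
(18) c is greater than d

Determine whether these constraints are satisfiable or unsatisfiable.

Satisfiable

Setting (a, b, c, d) = (9, 4, 6, 2) satisfies everything: constraint 3: b - a = -5; constraint 6: b - a = -5; constraint 10: d - a = -7, and the others follow.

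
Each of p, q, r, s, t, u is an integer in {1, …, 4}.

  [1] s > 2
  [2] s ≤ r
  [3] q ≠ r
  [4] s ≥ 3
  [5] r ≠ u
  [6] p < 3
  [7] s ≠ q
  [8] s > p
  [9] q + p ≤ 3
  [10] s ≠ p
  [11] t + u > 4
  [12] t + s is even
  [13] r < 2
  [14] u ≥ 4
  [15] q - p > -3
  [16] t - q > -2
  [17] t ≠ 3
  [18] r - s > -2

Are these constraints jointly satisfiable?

Unsatisfiable

From constraints 2 and 4: r ≥ s and s ≥ 3, so r ≥ 3. From constraint 13: r ≤ 1. But 1 < 3, so no value of r works.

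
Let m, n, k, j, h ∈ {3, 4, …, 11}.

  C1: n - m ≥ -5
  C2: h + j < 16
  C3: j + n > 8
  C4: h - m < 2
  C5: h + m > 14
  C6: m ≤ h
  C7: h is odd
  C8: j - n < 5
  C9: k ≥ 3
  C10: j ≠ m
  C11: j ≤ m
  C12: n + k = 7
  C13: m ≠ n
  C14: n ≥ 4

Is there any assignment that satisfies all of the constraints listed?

Satisfiable

Try m = 8, n = 4, k = 3, j = 6, h = 9.
Check constraint 1: n - m = -4; constraint 2: h + j = 15; constraint 3: j + n = 10. The remaining constraints are straightforward to verify.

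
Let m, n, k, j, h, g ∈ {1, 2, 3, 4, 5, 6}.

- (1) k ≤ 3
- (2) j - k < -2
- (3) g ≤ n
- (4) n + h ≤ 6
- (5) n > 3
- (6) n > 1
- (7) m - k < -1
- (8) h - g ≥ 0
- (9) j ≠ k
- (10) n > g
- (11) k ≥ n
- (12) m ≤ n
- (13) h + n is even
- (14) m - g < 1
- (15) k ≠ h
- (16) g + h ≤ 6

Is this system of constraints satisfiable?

Unsatisfiable

From constraint 5: n ≥ 4. From constraints 1 and 11: n ≤ k and k ≤ 3, so n ≤ 3. But 3 < 4, so no value of n works.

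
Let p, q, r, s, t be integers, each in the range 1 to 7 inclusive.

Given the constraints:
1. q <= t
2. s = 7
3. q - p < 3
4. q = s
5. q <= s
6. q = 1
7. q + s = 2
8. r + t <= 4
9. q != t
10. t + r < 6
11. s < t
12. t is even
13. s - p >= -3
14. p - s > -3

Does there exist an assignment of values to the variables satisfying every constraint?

Unsatisfiable

Constraint 6 fixes q = 1 and constraint 2 fixes s = 7, but constraint 4 requires q = s. Since 1 ≠ 7, contradiction.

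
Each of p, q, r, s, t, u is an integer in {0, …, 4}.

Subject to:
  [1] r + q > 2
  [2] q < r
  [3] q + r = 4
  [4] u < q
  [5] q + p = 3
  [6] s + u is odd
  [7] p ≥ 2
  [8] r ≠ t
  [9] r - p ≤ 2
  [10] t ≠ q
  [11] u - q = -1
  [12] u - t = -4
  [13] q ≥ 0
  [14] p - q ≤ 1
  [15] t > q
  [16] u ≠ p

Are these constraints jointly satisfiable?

Take p = 2, q = 1, r = 3, s = 1, t = 4, u = 0. Then constraint 1: r + q = 4; constraint 3: q + r = 4, and every other listed constraint is also met.

Satisfiable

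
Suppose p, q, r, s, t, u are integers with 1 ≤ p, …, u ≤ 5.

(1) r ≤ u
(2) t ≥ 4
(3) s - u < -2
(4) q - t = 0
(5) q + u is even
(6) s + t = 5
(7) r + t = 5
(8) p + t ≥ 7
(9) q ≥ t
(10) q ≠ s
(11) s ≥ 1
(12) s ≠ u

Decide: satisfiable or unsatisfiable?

Satisfiable

One satisfying assignment is p = 5, q = 4, r = 1, s = 1, t = 4, u = 4.
For the less obvious constraints — constraint 3: s - u = -3; constraint 4: q - t = 0; constraint 6: s + t = 5 — and the others hold by inspection.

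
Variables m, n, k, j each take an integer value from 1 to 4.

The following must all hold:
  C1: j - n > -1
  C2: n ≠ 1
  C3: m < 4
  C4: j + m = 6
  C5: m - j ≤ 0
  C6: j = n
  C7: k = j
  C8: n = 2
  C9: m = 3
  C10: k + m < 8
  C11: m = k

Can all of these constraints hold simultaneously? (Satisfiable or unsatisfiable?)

Unsatisfiable

Constraint 9 fixes m = 3 and constraint 8 fixes n = 2. Constraints 6, 7, and 11 give m = k = j = n, so m = n. But 3 ≠ 2 — contradiction.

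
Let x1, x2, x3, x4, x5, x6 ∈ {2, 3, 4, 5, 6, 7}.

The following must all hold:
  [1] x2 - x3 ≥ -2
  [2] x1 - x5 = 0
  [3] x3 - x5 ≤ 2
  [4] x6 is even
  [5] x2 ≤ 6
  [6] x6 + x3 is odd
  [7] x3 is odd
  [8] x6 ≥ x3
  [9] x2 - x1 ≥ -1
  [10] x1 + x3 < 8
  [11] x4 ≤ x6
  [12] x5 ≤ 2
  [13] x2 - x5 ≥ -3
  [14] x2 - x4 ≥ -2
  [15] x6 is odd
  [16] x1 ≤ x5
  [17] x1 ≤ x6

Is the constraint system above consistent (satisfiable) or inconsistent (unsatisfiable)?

Unsatisfiable

Constraint 15 makes x6 odd and constraint 7 makes x3 odd, so x6 + x3 must be even. Constraint 6 says x6 + x3 is odd — contradiction.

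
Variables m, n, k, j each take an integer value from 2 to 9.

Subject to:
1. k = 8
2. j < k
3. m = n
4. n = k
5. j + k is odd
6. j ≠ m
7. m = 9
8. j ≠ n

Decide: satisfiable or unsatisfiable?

Constraint 7 fixes m = 9 and constraint 1 fixes k = 8. Constraints 3 and 4 give m = n = k, so m = k. But 9 ≠ 8 — contradiction.

Unsatisfiable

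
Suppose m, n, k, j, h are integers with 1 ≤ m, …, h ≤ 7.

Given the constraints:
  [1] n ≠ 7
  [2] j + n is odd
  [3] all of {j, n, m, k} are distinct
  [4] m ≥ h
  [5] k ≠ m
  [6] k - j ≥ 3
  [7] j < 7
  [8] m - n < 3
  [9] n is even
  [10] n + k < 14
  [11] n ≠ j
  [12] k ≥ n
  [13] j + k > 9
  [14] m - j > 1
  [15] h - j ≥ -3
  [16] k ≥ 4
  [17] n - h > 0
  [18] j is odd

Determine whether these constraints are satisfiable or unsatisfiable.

Try m = 6, n = 4, k = 7, j = 3, h = 2.
Check constraint 6: k - j = 4; constraint 8: m - n = 2; constraint 10: n + k = 11. The remaining constraints are straightforward to verify.

Satisfiable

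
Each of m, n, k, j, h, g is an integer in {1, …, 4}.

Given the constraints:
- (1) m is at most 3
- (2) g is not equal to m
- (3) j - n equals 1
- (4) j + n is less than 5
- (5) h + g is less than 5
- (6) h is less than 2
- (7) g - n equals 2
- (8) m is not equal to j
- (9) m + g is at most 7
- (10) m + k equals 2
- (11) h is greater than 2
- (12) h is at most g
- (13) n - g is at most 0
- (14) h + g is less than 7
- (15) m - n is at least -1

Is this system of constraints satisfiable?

Unsatisfiable

From constraint 11: h ≥ 3. From constraint 6: h ≤ 1. But 1 < 3, so no value of h works.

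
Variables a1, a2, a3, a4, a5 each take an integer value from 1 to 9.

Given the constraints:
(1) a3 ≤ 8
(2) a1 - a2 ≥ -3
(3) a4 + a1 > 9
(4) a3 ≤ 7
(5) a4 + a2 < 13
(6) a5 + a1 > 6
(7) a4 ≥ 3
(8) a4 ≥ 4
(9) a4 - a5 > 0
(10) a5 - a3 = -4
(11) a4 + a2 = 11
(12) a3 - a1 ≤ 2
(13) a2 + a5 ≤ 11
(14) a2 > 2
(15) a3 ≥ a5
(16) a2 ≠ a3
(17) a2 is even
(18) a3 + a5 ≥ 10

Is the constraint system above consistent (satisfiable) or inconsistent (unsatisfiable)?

Satisfiable

The assignment a1 = 5, a2 = 6, a3 = 7, a4 = 5, a5 = 3 works:
  constraint 2 holds since a1 - a2 = -1.
  constraint 3 holds since a4 + a1 = 10.
The rest check out directly.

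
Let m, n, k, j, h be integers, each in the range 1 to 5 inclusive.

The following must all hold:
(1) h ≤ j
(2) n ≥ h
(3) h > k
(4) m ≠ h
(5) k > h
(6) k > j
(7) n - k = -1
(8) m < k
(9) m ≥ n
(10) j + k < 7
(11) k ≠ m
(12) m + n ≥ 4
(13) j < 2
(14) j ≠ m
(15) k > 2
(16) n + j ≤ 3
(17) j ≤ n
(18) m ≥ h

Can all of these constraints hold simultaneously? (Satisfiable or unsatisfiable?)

Unsatisfiable

Constraints 1, 3, 8, 9, and 17 give j ≤ n, n ≤ m, m < k, k < h, h ≤ j. Chaining: j ≤ n ≤ m < k < h ≤ j, which forces j < j — impossible.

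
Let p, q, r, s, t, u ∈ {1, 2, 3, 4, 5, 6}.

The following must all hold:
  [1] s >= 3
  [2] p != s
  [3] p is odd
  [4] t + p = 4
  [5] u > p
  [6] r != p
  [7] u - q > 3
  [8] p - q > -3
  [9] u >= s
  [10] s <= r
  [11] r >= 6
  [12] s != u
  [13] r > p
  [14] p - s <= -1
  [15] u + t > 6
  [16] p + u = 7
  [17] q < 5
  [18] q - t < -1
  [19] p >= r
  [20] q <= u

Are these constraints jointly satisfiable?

From constraints 11 and 19: p ≥ r ≥ 6. From constraints 1 and 9: u ≥ s ≥ 3. Hence p + u ≥ 9. But constraint 16 requires p + u = 7, and 7 < 9. Contradiction.

Unsatisfiable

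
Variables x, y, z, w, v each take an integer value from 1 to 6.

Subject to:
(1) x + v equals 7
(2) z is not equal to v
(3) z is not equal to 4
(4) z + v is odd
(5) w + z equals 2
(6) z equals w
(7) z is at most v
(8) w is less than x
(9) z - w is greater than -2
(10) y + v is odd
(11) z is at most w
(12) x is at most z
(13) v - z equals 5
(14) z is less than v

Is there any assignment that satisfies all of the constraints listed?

Constraints 8, 11, and 12 give x ≤ z, z ≤ w, w < x. Chaining: x ≤ z ≤ w < x, which forces x < x — impossible.

Unsatisfiable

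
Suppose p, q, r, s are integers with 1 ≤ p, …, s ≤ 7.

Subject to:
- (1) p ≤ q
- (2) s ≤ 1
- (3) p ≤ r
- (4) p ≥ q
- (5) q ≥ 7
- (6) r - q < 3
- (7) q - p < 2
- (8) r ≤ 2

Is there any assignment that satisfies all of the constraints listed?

Unsatisfiable

From constraints 4 and 5: p ≥ q and q ≥ 7, so p ≥ 7. From constraints 3 and 8: p ≤ r and r ≤ 2, so p ≤ 2. But 2 < 7, so no value of p works.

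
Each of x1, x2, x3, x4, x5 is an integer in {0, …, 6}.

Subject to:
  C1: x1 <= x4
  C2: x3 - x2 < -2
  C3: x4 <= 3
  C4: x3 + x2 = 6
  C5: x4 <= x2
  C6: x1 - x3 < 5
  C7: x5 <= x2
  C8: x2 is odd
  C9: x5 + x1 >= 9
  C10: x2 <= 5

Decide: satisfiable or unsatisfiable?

Unsatisfiable

From constraints 7 and 10: x5 ≤ x2 ≤ 5. From constraints 1 and 3: x1 ≤ x4 ≤ 3. Hence x5 + x1 ≤ 8. But constraint 9 requires x5 + x1 ≥ 9, and 9 > 8. Contradiction.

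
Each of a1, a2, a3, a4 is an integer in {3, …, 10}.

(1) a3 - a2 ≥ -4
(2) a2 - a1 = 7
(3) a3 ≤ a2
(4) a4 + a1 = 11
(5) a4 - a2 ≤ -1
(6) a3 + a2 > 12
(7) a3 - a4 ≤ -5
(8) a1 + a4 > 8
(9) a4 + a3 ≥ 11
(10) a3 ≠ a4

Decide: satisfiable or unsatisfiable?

Constraints 1, 5, and 7 give a3 − a2 ≥ -4, a2 − a4 ≥ 1, a4 − a3 ≥ 5.
Adding all 3 inequalities: the left sides telescope to 0, and the right sides sum to (-4) + 1 + 5 = 2. So 0 ≥ 2, which is false.

Unsatisfiable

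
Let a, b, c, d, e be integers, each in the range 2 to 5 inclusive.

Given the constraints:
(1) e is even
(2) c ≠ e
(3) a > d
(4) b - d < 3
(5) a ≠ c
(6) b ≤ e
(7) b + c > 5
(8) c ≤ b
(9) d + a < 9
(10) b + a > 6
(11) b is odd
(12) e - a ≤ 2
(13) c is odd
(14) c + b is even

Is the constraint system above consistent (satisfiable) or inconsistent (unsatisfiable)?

The assignment a = 4, b = 3, c = 3, d = 2, e = 4 works:
  constraint 4 holds since b - d = 1.
  constraint 7 holds since b + c = 6.
The rest check out directly.

Satisfiable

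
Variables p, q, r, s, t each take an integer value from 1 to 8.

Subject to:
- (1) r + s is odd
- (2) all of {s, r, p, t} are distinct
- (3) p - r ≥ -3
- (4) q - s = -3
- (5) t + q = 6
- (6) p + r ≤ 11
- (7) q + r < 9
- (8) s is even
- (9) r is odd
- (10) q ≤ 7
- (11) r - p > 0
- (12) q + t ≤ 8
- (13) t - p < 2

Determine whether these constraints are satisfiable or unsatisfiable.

Satisfiable

Take p = 4, q = 3, r = 5, s = 6, t = 3. Then constraint 3: p - r = -1; constraint 4: q - s = -3, and every other listed constraint is also met.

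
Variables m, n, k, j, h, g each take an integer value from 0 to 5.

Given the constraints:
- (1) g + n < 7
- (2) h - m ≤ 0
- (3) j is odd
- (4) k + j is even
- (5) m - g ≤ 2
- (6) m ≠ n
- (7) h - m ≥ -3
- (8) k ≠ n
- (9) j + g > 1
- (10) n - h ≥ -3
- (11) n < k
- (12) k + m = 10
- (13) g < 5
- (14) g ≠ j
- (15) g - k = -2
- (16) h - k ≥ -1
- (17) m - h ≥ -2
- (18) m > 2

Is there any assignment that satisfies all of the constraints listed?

The assignment m = 5, n = 2, k = 5, j = 1, h = 5, g = 3 works:
  constraint 1 holds since g + n = 5.
  constraint 2 holds since h - m = 0.
  constraint 5 holds since m - g = 2.
The rest check out directly.

Satisfiable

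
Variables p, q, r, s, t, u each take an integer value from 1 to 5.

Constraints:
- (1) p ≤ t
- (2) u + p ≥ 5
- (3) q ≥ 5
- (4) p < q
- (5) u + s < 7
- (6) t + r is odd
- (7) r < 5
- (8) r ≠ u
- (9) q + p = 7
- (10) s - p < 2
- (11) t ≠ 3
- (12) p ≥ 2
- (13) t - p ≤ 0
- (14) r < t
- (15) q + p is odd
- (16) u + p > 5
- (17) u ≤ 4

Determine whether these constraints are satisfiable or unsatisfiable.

Try p = 2, q = 5, r = 1, s = 1, t = 2, u = 4.
Check constraint 2: u + p = 6; constraint 5: u + s = 5; constraint 9: q + p = 7. The remaining constraints are straightforward to verify.

Satisfiable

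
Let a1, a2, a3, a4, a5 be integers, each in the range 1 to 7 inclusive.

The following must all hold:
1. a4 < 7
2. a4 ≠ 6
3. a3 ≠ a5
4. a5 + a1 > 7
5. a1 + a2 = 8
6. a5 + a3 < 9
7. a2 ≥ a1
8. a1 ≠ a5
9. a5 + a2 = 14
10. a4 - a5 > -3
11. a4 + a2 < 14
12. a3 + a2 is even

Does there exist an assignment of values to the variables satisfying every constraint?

Satisfiable

One satisfying assignment is a1 = 1, a2 = 7, a3 = 1, a4 = 5, a5 = 7.
For the less obvious constraints — constraint 4: a5 + a1 = 8; constraint 5: a1 + a2 = 8 — and the others hold by inspection.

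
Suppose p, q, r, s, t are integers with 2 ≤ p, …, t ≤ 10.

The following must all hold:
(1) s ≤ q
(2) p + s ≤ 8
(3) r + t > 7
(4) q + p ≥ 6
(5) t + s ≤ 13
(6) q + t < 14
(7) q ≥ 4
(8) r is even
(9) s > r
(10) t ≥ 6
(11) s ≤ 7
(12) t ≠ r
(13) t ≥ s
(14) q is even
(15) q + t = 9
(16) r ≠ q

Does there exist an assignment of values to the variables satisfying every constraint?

Unsatisfiable

From constraint 7: q ≥ 4. From constraint 10: t ≥ 6. Hence q + t ≥ 10. But constraint 15 requires q + t = 9, and 9 < 10. Contradiction.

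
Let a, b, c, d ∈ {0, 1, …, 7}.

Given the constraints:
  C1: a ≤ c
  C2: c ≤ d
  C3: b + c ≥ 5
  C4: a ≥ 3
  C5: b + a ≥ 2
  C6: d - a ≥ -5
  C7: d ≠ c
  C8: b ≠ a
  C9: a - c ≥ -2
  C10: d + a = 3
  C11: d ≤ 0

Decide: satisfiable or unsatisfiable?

Unsatisfiable

From constraints 1 and 4: c ≥ a and a ≥ 3, so c ≥ 3. From constraints 2 and 11: c ≤ d and d ≤ 0, so c ≤ 0. But 0 < 3, so no value of c works.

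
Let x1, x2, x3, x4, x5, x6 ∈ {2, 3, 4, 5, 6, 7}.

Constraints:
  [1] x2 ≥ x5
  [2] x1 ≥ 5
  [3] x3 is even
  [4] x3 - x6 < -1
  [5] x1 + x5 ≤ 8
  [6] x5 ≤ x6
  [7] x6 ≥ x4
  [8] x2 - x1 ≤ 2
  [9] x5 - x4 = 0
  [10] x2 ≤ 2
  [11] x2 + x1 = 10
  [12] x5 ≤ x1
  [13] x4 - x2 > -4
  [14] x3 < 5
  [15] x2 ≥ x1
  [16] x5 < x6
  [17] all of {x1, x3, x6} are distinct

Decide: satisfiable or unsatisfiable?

Unsatisfiable

From constraints 2 and 15: x2 ≥ x1 and x1 ≥ 5, so x2 ≥ 5. From constraint 10: x2 ≤ 2. But 2 < 5, so no value of x2 works.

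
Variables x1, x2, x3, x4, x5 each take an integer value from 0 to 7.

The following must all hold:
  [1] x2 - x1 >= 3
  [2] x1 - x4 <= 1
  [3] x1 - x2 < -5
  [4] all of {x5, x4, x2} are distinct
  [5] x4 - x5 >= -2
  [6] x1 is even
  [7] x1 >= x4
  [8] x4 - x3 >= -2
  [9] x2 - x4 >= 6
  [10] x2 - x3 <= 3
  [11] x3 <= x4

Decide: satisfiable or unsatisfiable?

Unsatisfiable

Constraints 8, 9, and 10 give x3 − x2 ≥ -3, x2 − x4 ≥ 6, x4 − x3 ≥ -2.
Adding all 3 inequalities: the left sides telescope to 0, and the right sides sum to (-3) + 6 + (-2) = 1. So 0 ≥ 1, which is false.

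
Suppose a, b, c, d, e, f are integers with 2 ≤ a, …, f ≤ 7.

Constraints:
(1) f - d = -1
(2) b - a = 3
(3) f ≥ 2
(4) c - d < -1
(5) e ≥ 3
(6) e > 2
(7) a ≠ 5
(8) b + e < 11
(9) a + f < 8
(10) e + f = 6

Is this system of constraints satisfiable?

Try a = 2, b = 5, c = 2, d = 4, e = 3, f = 3.
Check constraint 1: f - d = -1; constraint 2: b - a = 3; constraint 4: c - d = -2. The remaining constraints are straightforward to verify.

Satisfiable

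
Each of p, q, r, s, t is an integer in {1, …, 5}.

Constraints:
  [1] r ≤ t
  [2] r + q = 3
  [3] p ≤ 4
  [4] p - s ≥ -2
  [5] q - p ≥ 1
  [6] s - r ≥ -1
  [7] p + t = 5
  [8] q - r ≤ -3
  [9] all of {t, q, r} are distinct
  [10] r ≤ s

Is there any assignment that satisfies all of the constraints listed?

Constraints 4, 5, 6, and 8 give r − q ≥ 3, q − p ≥ 1, p − s ≥ -2, s − r ≥ -1.
Adding all 4 inequalities: the left sides telescope to 0, and the right sides sum to 3 + 1 + (-2) + (-1) = 1. So 0 ≥ 1, which is false.

Unsatisfiable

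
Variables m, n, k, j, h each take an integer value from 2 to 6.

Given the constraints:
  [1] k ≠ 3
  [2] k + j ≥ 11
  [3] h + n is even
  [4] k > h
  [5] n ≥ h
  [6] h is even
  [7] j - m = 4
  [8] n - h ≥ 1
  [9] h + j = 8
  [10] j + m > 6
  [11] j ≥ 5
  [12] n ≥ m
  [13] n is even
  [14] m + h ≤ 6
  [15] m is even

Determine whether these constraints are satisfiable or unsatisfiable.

Satisfiable

Try m = 2, n = 6, k = 6, j = 6, h = 2.
Check constraint 2: k + j = 12; constraint 7: j - m = 4. The remaining constraints are straightforward to verify.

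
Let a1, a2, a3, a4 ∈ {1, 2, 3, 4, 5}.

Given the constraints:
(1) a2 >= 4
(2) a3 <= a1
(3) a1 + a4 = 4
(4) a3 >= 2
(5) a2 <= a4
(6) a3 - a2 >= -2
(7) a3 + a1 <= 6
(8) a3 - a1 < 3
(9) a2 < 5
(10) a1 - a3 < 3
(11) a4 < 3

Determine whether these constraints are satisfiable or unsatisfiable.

From constraints 2 and 4: a1 ≥ a3 ≥ 2. From constraints 1 and 5: a4 ≥ a2 ≥ 4. Hence a1 + a4 ≥ 6. But constraint 3 requires a1 + a4 = 4, and 4 < 6. Contradiction.

Unsatisfiable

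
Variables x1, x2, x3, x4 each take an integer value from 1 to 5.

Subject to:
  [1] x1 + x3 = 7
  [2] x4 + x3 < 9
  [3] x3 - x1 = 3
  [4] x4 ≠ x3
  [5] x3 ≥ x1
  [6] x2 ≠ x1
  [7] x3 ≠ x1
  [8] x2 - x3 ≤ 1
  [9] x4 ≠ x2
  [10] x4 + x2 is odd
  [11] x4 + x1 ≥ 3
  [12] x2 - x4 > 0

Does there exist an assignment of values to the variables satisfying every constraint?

Setting (x1, x2, x3, x4) = (2, 5, 5, 2) satisfies everything: constraint 1: x1 + x3 = 7; constraint 2: x4 + x3 = 7; constraint 3: x3 - x1 = 3, and the others follow.

Satisfiable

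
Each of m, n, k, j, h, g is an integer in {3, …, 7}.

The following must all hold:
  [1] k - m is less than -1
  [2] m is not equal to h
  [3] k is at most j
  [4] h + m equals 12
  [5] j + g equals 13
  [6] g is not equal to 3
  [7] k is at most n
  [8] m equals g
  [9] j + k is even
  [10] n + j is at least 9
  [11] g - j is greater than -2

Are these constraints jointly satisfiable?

One satisfying assignment is m = 7, n = 6, k = 4, j = 6, h = 5, g = 7.
For the less obvious constraints — constraint 1: k - m = -3; constraint 4: h + m = 12; constraint 5: j + g = 13 — and the others hold by inspection.

Satisfiable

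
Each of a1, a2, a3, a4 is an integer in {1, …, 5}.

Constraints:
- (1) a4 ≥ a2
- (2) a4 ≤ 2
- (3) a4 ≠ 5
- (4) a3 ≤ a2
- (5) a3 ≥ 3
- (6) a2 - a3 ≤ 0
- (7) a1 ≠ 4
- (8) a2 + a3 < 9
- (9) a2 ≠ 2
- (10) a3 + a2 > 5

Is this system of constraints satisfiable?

Unsatisfiable

From constraints 4 and 5: a2 ≥ a3 and a3 ≥ 3, so a2 ≥ 3. From constraints 1 and 2: a2 ≤ a4 and a4 ≤ 2, so a2 ≤ 2. But 2 < 3, so no value of a2 works.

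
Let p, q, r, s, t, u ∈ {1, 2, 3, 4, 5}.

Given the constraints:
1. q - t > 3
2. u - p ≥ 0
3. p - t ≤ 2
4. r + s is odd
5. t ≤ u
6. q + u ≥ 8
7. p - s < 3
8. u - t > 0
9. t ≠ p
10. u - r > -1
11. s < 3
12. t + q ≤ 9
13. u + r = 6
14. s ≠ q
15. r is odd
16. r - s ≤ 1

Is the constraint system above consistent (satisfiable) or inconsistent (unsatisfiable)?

Satisfiable

The assignment p = 3, q = 5, r = 3, s = 2, t = 1, u = 3 works:
  constraint 1 holds since q - t = 4.
  constraint 2 holds since u - p = 0.
The rest check out directly.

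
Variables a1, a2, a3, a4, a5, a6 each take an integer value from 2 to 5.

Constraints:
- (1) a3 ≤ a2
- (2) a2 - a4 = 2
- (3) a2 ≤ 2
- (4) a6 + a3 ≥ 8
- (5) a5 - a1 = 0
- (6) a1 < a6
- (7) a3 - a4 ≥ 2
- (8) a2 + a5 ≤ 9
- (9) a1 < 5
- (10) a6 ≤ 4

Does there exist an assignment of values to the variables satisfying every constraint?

Unsatisfiable

From constraint 10: a6 ≤ 4. From constraints 1 and 3: a3 ≤ a2 ≤ 2. Hence a6 + a3 ≤ 6. But constraint 4 requires a6 + a3 ≥ 8, and 8 > 6. Contradiction.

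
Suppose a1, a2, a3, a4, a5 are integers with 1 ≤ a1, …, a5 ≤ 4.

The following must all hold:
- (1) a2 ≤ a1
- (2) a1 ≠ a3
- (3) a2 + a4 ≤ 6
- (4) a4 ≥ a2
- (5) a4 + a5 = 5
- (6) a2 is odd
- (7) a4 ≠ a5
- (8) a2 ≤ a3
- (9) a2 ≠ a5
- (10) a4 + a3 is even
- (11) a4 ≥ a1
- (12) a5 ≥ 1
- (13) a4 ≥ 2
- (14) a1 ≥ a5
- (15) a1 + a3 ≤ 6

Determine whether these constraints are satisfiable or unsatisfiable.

Satisfiable

The assignment a1 = 2, a2 = 1, a3 = 3, a4 = 3, a5 = 2 works:
  constraint 3 holds since a2 + a4 = 4.
  constraint 5 holds since a4 + a5 = 5.
  constraint 15 holds since a1 + a3 = 5.
The rest check out directly.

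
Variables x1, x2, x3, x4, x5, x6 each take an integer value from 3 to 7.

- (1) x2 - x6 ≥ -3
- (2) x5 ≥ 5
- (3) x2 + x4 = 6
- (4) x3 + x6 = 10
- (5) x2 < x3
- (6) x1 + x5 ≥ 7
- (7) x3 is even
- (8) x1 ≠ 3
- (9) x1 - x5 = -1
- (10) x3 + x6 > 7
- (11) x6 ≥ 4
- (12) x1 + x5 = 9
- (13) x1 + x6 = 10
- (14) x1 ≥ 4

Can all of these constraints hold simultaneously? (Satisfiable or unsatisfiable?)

Setting (x1, x2, x3, x4, x5, x6) = (4, 3, 4, 3, 5, 6) satisfies everything: constraint 1: x2 - x6 = -3; constraint 3: x2 + x4 = 6; constraint 4: x3 + x6 = 10, and the others follow.

Satisfiable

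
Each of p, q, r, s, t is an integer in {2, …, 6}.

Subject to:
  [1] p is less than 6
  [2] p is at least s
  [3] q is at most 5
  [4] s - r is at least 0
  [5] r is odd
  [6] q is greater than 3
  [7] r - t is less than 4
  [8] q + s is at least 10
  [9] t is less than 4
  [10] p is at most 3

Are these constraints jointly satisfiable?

Unsatisfiable

From constraint 3: q ≤ 5. From constraints 2 and 10: s ≤ p ≤ 3. Hence q + s ≤ 8. But constraint 8 requires q + s ≥ 10, and 10 > 8. Contradiction.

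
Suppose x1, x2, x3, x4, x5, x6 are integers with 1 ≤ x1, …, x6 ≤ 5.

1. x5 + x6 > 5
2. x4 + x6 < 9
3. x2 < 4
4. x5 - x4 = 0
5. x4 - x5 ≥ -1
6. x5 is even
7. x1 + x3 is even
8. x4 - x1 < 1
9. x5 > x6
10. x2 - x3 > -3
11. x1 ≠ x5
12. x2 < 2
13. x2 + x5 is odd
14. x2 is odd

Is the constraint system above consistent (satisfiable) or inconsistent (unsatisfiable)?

Satisfiable

Take x1 = 5, x2 = 1, x3 = 1, x4 = 4, x5 = 4, x6 = 3. Then constraint 1: x5 + x6 = 7; constraint 2: x4 + x6 = 7, and every other listed constraint is also met.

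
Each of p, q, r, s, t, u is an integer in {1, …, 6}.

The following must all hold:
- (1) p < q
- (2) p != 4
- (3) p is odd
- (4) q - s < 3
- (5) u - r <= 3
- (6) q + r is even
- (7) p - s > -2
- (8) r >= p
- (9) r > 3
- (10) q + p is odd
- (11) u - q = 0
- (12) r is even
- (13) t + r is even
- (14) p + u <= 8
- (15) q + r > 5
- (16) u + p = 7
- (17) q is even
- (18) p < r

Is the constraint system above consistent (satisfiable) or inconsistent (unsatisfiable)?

One satisfying assignment is p = 3, q = 4, r = 4, s = 2, t = 4, u = 4.
For the less obvious constraints — constraint 4: q - s = 2; constraint 5: u - r = 0; constraint 7: p - s = 1 — and the others hold by inspection.

Satisfiable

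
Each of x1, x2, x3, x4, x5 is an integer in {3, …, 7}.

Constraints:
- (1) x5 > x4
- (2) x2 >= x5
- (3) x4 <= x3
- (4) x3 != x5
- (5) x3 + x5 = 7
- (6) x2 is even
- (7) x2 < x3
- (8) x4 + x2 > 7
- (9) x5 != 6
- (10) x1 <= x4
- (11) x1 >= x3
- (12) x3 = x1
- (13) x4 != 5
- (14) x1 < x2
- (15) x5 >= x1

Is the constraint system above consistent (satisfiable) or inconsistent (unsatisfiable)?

Unsatisfiable

Constraints 1, 2, 7, 10, and 11 give x5 ≤ x2, x2 < x3, x3 ≤ x1, x1 ≤ x4, x4 < x5. Chaining: x5 ≤ x2 < x3 ≤ x1 ≤ x4 < x5, which forces x5 < x5 — impossible.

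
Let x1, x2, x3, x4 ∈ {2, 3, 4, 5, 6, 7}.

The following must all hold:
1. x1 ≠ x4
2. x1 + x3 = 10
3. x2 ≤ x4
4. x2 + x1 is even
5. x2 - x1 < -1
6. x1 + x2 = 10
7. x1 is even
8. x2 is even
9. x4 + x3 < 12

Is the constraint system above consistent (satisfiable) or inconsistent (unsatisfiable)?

The assignment x1 = 6, x2 = 4, x3 = 4, x4 = 5 works:
  constraint 2 holds since x1 + x3 = 10.
  constraint 5 holds since x2 - x1 = -2.
The rest check out directly.

Satisfiable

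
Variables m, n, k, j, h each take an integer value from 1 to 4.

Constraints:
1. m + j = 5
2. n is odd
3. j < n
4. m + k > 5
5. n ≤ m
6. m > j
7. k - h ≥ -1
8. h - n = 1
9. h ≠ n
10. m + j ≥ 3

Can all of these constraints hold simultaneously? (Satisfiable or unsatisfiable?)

Satisfiable

Take m = 4, n = 3, k = 4, j = 1, h = 4. Then constraint 1: m + j = 5; constraint 4: m + k = 8, and every other listed constraint is also met.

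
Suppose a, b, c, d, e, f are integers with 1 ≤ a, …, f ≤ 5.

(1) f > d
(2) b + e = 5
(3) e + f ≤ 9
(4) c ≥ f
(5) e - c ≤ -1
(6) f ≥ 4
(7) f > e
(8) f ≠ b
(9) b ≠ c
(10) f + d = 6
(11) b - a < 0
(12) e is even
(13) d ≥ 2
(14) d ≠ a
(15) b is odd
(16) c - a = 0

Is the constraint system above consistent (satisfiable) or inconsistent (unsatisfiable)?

Setting (a, b, c, d, e, f) = (4, 3, 4, 2, 2, 4) satisfies everything: constraint 2: b + e = 5; constraint 3: e + f = 6; constraint 5: e - c = -2, and the others follow.

Satisfiable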